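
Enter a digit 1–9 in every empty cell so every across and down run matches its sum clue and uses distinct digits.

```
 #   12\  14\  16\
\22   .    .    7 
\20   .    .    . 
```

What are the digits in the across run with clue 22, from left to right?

9 6 7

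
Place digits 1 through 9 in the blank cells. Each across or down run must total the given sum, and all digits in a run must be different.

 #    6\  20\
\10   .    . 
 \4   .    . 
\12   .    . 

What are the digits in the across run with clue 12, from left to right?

4 in 2 cells must be {1,3}; 6 in 3 cells must be {1,2,3}.
The 4 across and the 20 down share only 3, so R2C2 = 3.
The 12 across and the 6 down share only 3, so R3C1 = 3.
R3C2 = 12 − 3 = 9 completes the 12 across.
R1C2 = 20 − 12 = 8 completes the 20 down.
R2C1 = 4 − 3 = 1 completes the 4 across.
R1C1 = 10 − 8 = 2 completes the 10 across.

3 9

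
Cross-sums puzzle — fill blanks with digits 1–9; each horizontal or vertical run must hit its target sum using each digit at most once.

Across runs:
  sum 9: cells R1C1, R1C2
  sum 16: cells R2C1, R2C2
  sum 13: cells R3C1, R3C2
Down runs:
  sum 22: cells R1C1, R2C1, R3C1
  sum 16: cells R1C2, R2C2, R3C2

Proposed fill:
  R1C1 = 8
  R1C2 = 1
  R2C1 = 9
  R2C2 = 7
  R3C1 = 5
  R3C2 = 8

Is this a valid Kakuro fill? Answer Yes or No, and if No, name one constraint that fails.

Across: 8+1=9; 9+7=16; 5+8=13. Down: 8+9+5=22; 1+7+8=16. No digit repeats within any run.

Yes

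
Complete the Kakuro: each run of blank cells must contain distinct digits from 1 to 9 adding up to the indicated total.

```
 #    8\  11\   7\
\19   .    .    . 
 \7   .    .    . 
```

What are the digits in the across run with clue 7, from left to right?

7 in 3 cells must be {1,2,4}.
Nothing is forced directly, so branch on R2C2, whose candidates are 2 or 4. If R2C2 = 4: that forces R1C2 = 7, R1C1 = 3, after which R1C3 would have to be in {9} for the 19 across but in {1,2,3,4,5,6} for the 7 down — contradiction. So R2C2 = 2.
R1C2 = 11 − 2 = 9 completes the 11 down.
Given what's placed, R2C1 must be 1 to fit the 7 across and 8 down.
R2C3 = 7 − 3 = 4 completes the 7 across.
R1C1 = 8 − 1 = 7 completes the 8 down.
R1C3 = 19 − 16 = 3 completes the 19 across.

1 2 4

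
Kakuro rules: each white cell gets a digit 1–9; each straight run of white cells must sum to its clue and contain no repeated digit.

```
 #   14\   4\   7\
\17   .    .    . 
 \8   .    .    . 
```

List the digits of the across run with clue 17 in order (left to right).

9, 3, 5

4 in 2 cells must be {1,3}.
The 8 across and the 14 down share only 5, so R2C1 = 5.
Given what's placed, R2C2 must be 1 to fit the 8 across and 4 down.
R2C3 = 8 − 6 = 2 completes the 8 across.
R1C1 = 14 − 5 = 9 completes the 14 down.
R1C2 = 4 − 1 = 3 completes the 4 down.
R1C3 = 17 − 12 = 5 completes the 17 across.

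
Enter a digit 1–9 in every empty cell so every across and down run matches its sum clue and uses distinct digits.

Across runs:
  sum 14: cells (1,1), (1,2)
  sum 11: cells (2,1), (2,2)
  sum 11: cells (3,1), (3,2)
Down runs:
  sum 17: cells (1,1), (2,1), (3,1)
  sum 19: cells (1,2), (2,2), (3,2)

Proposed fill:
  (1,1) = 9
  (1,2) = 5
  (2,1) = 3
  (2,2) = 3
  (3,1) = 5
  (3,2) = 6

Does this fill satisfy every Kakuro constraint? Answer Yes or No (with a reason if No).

No — the down run (1,2)–(3,2) sums to 14, not 19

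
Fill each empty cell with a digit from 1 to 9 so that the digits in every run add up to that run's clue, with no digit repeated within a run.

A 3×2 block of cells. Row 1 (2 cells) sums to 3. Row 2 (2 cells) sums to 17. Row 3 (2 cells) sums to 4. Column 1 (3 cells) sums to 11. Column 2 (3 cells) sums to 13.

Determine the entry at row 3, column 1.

1

3 in 2 cells must be {1,2}; 17 in 2 cells must be {8,9}; 4 in 2 cells must be {1,3}.
The 17 across and the 11 down share only 8, so (2,1) = 8.
(2,2) = 17 − 8 = 9 completes the 17 across.
Given what's placed, (3,1) must be 1 to fit the 4 across and 11 down.
(3,2) = 4 − 1 = 3 completes the 4 across.
(1,1) = 11 − 9 = 2 completes the 11 down.
(1,2) = 3 − 2 = 1 completes the 3 across.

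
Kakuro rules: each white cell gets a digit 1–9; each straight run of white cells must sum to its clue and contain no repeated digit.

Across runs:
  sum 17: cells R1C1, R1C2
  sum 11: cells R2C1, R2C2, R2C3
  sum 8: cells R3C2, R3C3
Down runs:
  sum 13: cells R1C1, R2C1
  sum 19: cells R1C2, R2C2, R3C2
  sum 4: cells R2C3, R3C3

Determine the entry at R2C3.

17 in 2 cells must be {8,9}; 4 in 2 cells must be {1,3}.
Nothing is forced directly, so branch on R1C1, whose candidates are 8 or 9. If R1C1 = 8: that forces R1C2 = 9, R2C1 = 5, after which R2C3 would have to be in {2,4} for the 11 across but in {1,3} for the 4 down — contradiction. So R1C1 = 9.
R1C2 = 17 − 9 = 8 completes the 17 across.
R2C1 = 13 − 9 = 4 completes the 13 down.
R2C3 = 1: the only remaining digit allowed by both the 11 across and the 4 down.
R3C3 = 4 − 1 = 3 completes the 4 down.
R2C2 = 11 − 5 = 6 completes the 11 across.
R3C2 = 8 − 3 = 5 completes the 8 across.

1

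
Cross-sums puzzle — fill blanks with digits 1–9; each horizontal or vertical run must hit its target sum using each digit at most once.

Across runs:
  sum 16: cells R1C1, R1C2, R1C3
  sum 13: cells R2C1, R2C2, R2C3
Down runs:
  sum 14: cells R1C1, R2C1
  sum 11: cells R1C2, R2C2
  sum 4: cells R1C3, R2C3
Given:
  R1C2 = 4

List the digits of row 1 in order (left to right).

9, 4, 3

4 in 2 cells must be {1,3}.
Given what's placed, R1C3 must be 3 to fit the 16 across and 4 down.
R2C2 = 11 − 4 = 7 completes the 11 down.
R2C3 = 4 − 3 = 1 completes the 4 down.
R1C1 = 16 − 7 = 9 completes the 16 across.
R2C1 = 13 − 8 = 5 completes the 13 across.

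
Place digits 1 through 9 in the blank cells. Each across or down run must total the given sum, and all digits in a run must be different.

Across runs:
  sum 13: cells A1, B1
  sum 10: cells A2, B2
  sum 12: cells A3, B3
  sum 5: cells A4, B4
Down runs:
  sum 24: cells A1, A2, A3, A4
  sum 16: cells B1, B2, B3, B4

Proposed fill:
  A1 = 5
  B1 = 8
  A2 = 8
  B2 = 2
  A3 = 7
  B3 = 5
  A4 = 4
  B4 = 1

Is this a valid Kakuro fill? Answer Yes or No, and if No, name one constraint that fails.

Across: 5+8=13; 8+2=10; 7+5=12; 4+1=5. Down: 5+8+7+4=24; 8+2+5+1=16. No digit repeats within any run.

Yes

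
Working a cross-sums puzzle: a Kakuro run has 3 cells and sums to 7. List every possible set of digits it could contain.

3 distinct digits from 1–9 sum between 6 and 24.
Only one set works: {1,2,4}.

{1,2,4}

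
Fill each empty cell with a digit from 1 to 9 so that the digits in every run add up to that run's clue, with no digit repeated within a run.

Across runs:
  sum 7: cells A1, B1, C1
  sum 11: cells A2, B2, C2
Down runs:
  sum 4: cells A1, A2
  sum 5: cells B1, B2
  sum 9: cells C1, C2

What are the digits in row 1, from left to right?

1, 4, 2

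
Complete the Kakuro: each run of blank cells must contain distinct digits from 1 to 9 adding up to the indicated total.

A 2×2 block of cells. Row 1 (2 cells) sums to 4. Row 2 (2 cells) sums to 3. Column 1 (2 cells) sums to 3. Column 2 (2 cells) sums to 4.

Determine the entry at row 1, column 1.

1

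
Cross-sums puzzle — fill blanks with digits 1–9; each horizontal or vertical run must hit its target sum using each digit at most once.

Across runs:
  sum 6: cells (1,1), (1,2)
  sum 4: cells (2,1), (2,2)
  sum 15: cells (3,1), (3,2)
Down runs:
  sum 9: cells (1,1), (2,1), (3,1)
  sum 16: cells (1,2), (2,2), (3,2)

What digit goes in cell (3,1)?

6

4 in 2 cells must be {1,3}.
The 15 across and the 9 down share only 6, so (3,1) = 6.
(3,2) = 15 − 6 = 9 completes the 15 across.
Given what's placed, (2,1) must be 1 to fit the 4 across and 9 down.
(2,2) = 4 − 1 = 3 completes the 4 across.
(1,1) = 9 − 7 = 2 completes the 9 down.
(1,2) = 6 − 2 = 4 completes the 6 across.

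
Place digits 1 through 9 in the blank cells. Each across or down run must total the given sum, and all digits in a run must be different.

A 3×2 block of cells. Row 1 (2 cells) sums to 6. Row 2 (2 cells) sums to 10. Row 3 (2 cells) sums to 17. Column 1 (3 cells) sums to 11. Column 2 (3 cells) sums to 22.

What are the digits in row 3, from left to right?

17 in 2 cells must be {8,9}.
The 6 across and the 22 down share only 5, so (1,2) = 5.
The 17 across and the 11 down share only 8, so (3,1) = 8.
(3,2) = 17 − 8 = 9 completes the 17 across.
(1,1) = 6 − 5 = 1 completes the 6 across.
(2,1) = 11 − 9 = 2 completes the 11 down.
(2,2) = 10 − 2 = 8 completes the 10 across.

8, 9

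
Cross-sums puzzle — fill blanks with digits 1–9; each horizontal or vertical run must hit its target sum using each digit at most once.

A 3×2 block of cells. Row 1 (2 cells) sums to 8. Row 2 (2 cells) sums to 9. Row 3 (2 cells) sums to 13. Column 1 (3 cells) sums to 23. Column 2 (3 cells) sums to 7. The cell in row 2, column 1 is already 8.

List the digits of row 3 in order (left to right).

23 in 3 cells must be {6,8,9}; 7 in 3 cells must be {1,2,4}.
Given what's placed, (1,1) must be 6 to fit the 8 across and 23 down.
(1,2) = 8 − 6 = 2 completes the 8 across.
(2,2) = 9 − 8 = 1 completes the 9 across.
(3,1) = 23 − 14 = 9 completes the 23 down.
(3,2) = 13 − 9 = 4 completes the 13 across.

9 4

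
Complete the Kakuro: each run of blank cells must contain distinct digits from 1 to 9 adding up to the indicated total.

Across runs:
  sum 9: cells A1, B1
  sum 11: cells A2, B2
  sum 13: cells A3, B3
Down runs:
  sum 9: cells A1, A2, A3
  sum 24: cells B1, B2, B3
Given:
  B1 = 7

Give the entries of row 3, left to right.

24 in 3 cells must be {7,8,9}.
A1 = 9 − 7 = 2 completes the 9 across.
Nothing is forced directly, so branch on B2, whose candidates are 8 or 9. If B2 = 9: then A2 would have to be in {2} for the 11 across but in {1,3,4,6} for the 9 down — contradiction. So B2 = 8.
A2 = 11 − 8 = 3 completes the 11 across.
A3 = 9 − 5 = 4 completes the 9 down.
B3 = 13 − 4 = 9 completes the 13 across.

4 9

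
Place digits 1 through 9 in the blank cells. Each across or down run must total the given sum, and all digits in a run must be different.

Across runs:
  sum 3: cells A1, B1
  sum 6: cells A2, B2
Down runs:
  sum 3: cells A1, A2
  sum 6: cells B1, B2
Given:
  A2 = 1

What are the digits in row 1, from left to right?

3 in 2 cells must be {1,2}.
A1 = 3 − 1 = 2 completes the 3 down.
B1 = 3 − 2 = 1 completes the 3 across.
B2 = 6 − 1 = 5 completes the 6 across.

2 1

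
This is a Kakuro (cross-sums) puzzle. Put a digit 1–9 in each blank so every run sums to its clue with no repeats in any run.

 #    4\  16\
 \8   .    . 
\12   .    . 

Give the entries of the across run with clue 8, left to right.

1 7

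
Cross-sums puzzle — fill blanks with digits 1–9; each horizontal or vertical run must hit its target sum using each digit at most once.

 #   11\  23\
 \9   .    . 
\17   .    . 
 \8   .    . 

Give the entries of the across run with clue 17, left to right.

17 in 2 cells must be {8,9}; 23 in 3 cells must be {6,8,9}.
The 17 across and the 11 down share only 8, so R2C1 = 8.
R2C2 = 17 − 8 = 9 completes the 17 across.
Given what's placed, R3C2 must be 6 to fit the 8 across and 23 down.
R1C2 = 23 − 15 = 8 completes the 23 down.
R3C1 = 8 − 6 = 2 completes the 8 across.
R1C1 = 9 − 8 = 1 completes the 9 across.

8 9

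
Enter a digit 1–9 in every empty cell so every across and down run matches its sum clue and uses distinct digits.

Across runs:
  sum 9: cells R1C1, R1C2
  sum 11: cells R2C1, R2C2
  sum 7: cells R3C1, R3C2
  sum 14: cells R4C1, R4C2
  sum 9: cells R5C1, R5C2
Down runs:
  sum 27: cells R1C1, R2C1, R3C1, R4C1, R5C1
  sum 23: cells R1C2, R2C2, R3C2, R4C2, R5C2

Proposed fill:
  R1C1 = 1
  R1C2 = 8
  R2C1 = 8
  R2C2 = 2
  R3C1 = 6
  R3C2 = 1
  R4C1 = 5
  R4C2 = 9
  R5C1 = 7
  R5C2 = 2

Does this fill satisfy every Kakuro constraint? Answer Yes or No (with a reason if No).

No — the down run R1C2–R5C2 sums to 22, not 23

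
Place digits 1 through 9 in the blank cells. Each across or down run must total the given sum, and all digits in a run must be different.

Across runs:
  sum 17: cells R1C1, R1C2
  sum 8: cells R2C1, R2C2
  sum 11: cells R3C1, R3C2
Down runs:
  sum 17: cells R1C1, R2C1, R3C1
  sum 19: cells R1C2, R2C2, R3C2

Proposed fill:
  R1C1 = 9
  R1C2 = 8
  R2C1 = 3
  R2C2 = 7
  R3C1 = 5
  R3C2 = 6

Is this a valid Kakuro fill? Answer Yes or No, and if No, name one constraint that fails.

No — the across run R2C1–R2C2 sums to 10, not 8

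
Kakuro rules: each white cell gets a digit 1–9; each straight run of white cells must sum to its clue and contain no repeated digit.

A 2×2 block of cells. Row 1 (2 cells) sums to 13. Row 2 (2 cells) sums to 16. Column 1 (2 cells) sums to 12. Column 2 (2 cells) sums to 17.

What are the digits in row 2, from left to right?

16 in 2 cells must be {7,9}; 17 in 2 cells must be {8,9}.
The 16 across and the 17 down share only 9, so (2,2) = 9.
(1,2) = 17 − 9 = 8 completes the 17 down.
(2,1) = 16 − 9 = 7 completes the 16 across.
(1,1) = 13 − 8 = 5 completes the 13 across.

7, 9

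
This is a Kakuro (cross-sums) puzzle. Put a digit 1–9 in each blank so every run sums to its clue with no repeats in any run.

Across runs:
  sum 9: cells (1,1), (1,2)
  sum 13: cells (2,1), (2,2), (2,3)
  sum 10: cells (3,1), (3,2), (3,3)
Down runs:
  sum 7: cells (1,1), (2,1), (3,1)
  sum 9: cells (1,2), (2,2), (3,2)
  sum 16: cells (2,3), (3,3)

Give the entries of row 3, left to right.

7 in 3 cells must be {1,2,4}; 16 in 2 cells must be {7,9}.
Only 7 fits (3,3) under both its across sum 10 and down sum 16.
(2,3) = 16 − 7 = 9 completes the 16 down.
Given what's placed, (2,1) must be 1 to fit the 13 across and 7 down.
(2,2) = 13 − 10 = 3 completes the 13 across.
(3,1) = 2: the only remaining digit allowed by both the 10 across and the 7 down.
(3,2) = 10 − 9 = 1 completes the 10 across.

2 1 7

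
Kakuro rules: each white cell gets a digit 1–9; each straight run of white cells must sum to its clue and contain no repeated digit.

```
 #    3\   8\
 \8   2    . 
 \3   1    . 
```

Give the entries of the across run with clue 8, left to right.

2 6

3 in 2 cells must be {1,2}.
R1C2 = 8 − 2 = 6 completes the 8 across.
R2C2 = 3 − 1 = 2 completes the 3 across.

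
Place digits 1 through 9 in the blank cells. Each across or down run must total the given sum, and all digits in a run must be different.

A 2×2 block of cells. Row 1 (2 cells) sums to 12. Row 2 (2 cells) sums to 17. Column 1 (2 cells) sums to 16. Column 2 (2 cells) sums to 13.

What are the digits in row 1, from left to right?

7 5

17 in 2 cells must be {8,9}; 16 in 2 cells must be {7,9}.
The 17 across and the 16 down share only 9, so (2,1) = 9.
(2,2) = 17 − 9 = 8 completes the 17 across.
(1,1) = 16 − 9 = 7 completes the 16 down.
(1,2) = 12 − 7 = 5 completes the 12 across.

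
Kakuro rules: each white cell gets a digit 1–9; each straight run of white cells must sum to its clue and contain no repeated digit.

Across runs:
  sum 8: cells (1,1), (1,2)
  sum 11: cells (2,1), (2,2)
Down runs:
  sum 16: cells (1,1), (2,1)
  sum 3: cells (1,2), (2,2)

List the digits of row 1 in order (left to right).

16 in 2 cells must be {7,9}; 3 in 2 cells must be {1,2}.
The 8 across and the 16 down share only 7, so (1,1) = 7.
(1,2) = 8 − 7 = 1 completes the 8 across.
(2,1) = 16 − 7 = 9 completes the 16 down.
(2,2) = 11 − 9 = 2 completes the 11 across.

7 1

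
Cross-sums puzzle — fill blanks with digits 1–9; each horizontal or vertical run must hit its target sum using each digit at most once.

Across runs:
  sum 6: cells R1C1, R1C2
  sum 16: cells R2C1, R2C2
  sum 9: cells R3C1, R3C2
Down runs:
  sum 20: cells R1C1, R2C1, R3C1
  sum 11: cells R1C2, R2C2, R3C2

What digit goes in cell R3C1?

6

16 in 2 cells must be {7,9}.
The 16 across and the 11 down share only 7, so R2C2 = 7.
Given what's placed, R1C2 must be 1 to fit the 6 across and 11 down.
R2C1 = 16 − 7 = 9 completes the 16 across.
R3C2 = 11 − 8 = 3 completes the 11 down.
R1C1 = 6 − 1 = 5 completes the 6 across.
R3C1 = 9 − 3 = 6 completes the 9 across.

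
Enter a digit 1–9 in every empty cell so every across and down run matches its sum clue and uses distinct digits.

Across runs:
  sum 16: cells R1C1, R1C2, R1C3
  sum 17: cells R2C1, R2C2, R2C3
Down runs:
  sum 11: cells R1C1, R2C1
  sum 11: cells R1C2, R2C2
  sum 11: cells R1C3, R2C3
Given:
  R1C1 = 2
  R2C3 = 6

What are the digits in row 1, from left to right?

2 9 5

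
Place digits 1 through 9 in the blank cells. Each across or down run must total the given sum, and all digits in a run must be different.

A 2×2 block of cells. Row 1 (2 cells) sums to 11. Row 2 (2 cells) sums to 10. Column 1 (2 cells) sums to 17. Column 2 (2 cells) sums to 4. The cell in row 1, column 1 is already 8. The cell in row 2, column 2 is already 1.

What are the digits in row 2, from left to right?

17 in 2 cells must be {8,9}; 4 in 2 cells must be {1,3}.
(1,2) = 11 − 8 = 3 completes the 11 across.
(2,1) = 10 − 1 = 9 completes the 10 across.

9, 1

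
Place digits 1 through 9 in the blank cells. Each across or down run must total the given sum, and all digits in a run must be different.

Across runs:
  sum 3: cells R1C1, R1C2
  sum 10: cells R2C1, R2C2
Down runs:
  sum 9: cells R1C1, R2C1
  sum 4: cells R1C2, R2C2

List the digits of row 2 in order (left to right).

3 in 2 cells must be {1,2}; 4 in 2 cells must be {1,3}.
The 3 across and the 4 down share only 1, so R1C2 = 1.
R2C2 = 4 − 1 = 3 completes the 4 down.
R1C1 = 3 − 1 = 2 completes the 3 across.
R2C1 = 10 − 3 = 7 completes the 10 across.

7 3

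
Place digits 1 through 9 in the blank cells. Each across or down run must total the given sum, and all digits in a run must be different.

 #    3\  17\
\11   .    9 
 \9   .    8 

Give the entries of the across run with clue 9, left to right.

1 8

3 in 2 cells must be {1,2}; 17 in 2 cells must be {8,9}.
R1C1 = 11 − 9 = 2 completes the 11 across.
R2C1 = 9 − 8 = 1 completes the 9 across.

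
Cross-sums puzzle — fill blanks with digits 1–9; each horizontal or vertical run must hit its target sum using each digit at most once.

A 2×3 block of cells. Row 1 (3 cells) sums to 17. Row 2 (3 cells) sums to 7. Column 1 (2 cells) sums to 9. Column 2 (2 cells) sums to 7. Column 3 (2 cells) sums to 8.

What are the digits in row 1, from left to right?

8 3 6

7 in 3 cells must be {1,2,4}.
Nothing is forced directly, so branch on (2,1), whose candidates are 1 or 2 or 4. If (2,1) = 2: that forces (1,1) = 7, (2,3) = 1, after which (1,3) would have to be in {1,2,4,6,8,9} for the 17 across but in {7} for the 8 down — contradiction. If (2,1) = 4: that forces (1,1) = 5, (1,3) = 3, after which (2,3) would have to be in {1,2} for the 7 across but in {5} for the 8 down — contradiction. So (2,1) = 1.
(1,1) = 9 − 1 = 8 completes the 9 down.
Given what's placed, (2,3) must be 2 to fit the 7 across and 8 down.
(1,3) = 8 − 2 = 6 completes the 8 down.
(2,2) = 7 − 3 = 4 completes the 7 across.
(1,2) = 17 − 14 = 3 completes the 17 across.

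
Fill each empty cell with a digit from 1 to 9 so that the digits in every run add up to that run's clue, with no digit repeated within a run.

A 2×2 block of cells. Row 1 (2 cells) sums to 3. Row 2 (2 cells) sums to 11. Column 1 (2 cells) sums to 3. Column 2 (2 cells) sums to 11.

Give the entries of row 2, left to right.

2 9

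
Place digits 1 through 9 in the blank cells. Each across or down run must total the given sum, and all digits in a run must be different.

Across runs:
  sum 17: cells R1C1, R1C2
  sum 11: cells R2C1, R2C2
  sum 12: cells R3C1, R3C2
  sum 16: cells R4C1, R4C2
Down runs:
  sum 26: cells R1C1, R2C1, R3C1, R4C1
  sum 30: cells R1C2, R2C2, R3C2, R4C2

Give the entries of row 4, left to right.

17 in 2 cells must be {8,9}; 16 in 2 cells must be {7,9}; 30 in 4 cells must be {6,7,8,9}.
Nothing is forced directly, so branch on R1C1, whose candidates are 8 or 9. If R1C1 = 9: that forces R1C2 = 8, R4C1 = 7, R4C2 = 9, R3C2 = 7, R2C2 = 6, after which R3C1 would have to be in {5} for the 12 across but in {2,4,6,8} for the 26 down — contradiction. So R1C1 = 8.
R1C2 = 17 − 8 = 9 completes the 17 across.
Given what's placed, R4C2 must be 7 to fit the 16 across and 30 down.
R3C2 = 8: the only remaining digit allowed by both the 12 across and the 30 down.
R4C1 = 16 − 7 = 9 completes the 16 across.

9 7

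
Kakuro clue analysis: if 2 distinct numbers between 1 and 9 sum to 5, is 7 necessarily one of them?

No

Counterexample: {1,4} sums to 5 without using 7.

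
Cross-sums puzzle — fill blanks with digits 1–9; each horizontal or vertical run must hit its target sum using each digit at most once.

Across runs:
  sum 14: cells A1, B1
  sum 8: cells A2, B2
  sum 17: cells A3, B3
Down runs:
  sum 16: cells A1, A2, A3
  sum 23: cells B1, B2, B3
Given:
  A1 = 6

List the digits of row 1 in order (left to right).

6 8

17 in 2 cells must be {8,9}; 23 in 3 cells must be {6,8,9}.
B1 = 14 − 6 = 8 completes the 14 across.
B2 = 6: the only remaining digit allowed by both the 8 across and the 23 down.
B3 = 23 − 14 = 9 completes the 23 down.
A2 = 8 − 6 = 2 completes the 8 across.
A3 = 17 − 9 = 8 completes the 17 across.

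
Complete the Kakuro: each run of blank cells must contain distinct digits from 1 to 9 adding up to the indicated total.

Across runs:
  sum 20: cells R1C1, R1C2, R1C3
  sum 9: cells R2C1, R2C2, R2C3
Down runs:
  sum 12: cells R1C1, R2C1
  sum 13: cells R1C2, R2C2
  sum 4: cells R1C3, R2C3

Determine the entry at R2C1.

4 in 2 cells must be {1,3}.
The 20 across and the 4 down share only 3, so R1C3 = 3.
R2C3 = 4 − 3 = 1 completes the 4 down.
Nothing is forced directly, so branch on R2C1, whose candidates are 3 or 5. If R2C1 = 5: then R1C1 would have to be in {8,9} for the 20 across but in {7} for the 12 down — contradiction. So R2C1 = 3.
R1C1 = 12 − 3 = 9 completes the 12 down.
R1C2 = 20 − 12 = 8 completes the 20 across.
R2C2 = 9 − 4 = 5 completes the 9 across.

3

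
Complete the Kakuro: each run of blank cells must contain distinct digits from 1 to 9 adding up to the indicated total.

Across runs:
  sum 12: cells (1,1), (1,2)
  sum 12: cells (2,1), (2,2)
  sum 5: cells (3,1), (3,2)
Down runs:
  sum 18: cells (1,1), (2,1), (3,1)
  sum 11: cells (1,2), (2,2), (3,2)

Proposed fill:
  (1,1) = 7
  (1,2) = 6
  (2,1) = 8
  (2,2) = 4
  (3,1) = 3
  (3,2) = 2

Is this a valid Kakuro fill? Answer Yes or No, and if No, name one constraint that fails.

No — the down run (1,2)–(3,2) sums to 12, not 11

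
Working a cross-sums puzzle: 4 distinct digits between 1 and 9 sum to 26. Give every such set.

4 distinct digits from 1–9 sum between 10 and 30.

{2,7,8,9}; {3,6,8,9}; {4,5,8,9}; {4,6,7,9}; {5,6,7,8}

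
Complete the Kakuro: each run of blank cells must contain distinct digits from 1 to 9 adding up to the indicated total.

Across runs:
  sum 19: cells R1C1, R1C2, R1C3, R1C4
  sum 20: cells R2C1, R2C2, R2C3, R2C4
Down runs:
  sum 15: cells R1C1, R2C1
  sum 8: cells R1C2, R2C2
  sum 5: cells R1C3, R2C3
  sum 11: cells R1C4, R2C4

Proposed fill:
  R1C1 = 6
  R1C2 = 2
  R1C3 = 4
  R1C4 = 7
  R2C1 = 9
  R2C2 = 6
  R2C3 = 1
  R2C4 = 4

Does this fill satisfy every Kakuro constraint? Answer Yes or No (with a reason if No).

Yes

Across: 6+2+4+7=19; 9+6+1+4=20. Down: 6+9=15; 2+6=8; 4+1=5; 7+4=11. No digit repeats within any run.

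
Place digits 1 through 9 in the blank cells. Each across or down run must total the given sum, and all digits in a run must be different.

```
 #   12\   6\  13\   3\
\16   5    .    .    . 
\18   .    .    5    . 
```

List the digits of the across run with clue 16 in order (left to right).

5, 2, 8, 1

3 in 2 cells must be {1,2}.
R1C3 = 13 − 5 = 8 completes the 13 down.
R2C1 = 12 − 5 = 7 completes the 12 down.
Given what's placed, R2C4 must be 2 to fit the 18 across and 3 down.
R1C4 = 3 − 2 = 1 completes the 3 down.
R2C2 = 18 − 14 = 4 completes the 18 across.
R1C2 = 16 − 14 = 2 completes the 16 across.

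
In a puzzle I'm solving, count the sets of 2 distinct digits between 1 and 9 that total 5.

2

2 distinct digits from 1–9 sum between 3 and 17.
Enumerating: {1,4}, {2,3}.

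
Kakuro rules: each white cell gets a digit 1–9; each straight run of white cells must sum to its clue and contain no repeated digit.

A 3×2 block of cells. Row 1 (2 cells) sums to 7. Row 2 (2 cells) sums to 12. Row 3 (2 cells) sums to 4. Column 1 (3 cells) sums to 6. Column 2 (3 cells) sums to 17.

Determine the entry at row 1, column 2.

5

4 in 2 cells must be {1,3}; 6 in 3 cells must be {1,2,3}.
The 12 across and the 6 down share only 3, so (2,1) = 3.
(2,2) = 12 − 3 = 9 completes the 12 across.
Given what's placed, (3,1) must be 1 to fit the 4 across and 6 down.
(3,2) = 4 − 1 = 3 completes the 4 across.
(1,1) = 6 − 4 = 2 completes the 6 down.
(1,2) = 7 − 2 = 5 completes the 7 across.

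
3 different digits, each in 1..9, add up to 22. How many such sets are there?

2

3 distinct digits from 1–9 sum between 6 and 24.
Enumerating: {5,8,9}, {6,7,9}.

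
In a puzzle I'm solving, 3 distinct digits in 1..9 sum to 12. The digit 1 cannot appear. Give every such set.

{2,3,7}; {2,4,6}; {3,4,5}

3 distinct digits from 1–9 sum between 6 and 24.
Dropping sets that contain 1.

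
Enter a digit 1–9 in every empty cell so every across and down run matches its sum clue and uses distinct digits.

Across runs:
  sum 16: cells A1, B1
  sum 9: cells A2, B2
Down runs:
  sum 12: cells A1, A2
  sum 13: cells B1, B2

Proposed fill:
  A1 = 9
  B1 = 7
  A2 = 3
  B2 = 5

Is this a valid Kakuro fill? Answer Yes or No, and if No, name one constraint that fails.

No — the down run B1–B2 sums to 12, not 13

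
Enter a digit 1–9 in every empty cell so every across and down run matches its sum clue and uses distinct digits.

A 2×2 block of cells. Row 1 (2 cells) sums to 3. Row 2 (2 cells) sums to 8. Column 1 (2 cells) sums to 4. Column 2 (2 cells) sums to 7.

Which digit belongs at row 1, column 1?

3 in 2 cells must be {1,2}; 4 in 2 cells must be {1,3}.
The 3 across and the 4 down share only 1, so (1,1) = 1.
(1,2) = 3 − 1 = 2 completes the 3 across.
(2,1) = 4 − 1 = 3 completes the 4 down.
(2,2) = 8 − 3 = 5 completes the 8 across.

1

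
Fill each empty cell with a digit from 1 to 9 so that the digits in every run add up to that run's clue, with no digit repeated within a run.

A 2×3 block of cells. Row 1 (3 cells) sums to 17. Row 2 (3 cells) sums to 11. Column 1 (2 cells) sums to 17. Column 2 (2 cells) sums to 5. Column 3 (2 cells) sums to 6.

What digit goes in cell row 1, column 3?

5

17 in 2 cells must be {8,9}.
The 11 across and the 17 down share only 8, so (2,1) = 8.
(1,1) = 17 − 8 = 9 completes the 17 down.
Nothing is forced directly, so branch on (2,2), whose candidates are 1 or 2. If (2,2) = 1: then (1,2) would have to be in {1,2,3,5,6,7} for the 17 across but in {4} for the 5 down — contradiction. So (2,2) = 2.
(1,2) = 5 − 2 = 3 completes the 5 down.
(1,3) = 17 − 12 = 5 completes the 17 across.
(2,3) = 11 − 10 = 1 completes the 11 across.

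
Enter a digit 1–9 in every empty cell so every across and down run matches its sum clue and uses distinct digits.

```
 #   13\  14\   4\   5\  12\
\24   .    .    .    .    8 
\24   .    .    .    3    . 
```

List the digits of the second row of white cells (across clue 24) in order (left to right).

7 9 1 3 4

4 in 2 cells must be {1,3}.
R1C4 = 5 − 3 = 2 completes the 5 down.
R2C3 = 1: the only remaining digit allowed by both the 24 across and the 4 down.
R2C5 = 12 − 8 = 4 completes the 12 down.
R1C3 = 4 − 1 = 3 completes the 4 down.
Given what's placed, R2C2 must be 9 to fit the 24 across and 14 down.
R1C2 = 14 − 9 = 5 completes the 14 down.
R2C1 = 24 − 17 = 7 completes the 24 across.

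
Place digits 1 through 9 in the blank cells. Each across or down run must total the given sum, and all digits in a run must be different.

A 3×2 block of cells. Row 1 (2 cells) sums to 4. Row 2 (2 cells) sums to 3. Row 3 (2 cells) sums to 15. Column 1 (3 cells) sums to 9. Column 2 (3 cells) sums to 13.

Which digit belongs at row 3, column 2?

9

4 in 2 cells must be {1,3}; 3 in 2 cells must be {1,2}.
The 15 across and the 9 down share only 6, so (3,1) = 6.
(3,2) = 15 − 6 = 9 completes the 15 across.
Given what's placed, (1,1) must be 1 to fit the 4 across and 9 down.
(1,2) = 4 − 1 = 3 completes the 4 across.
(2,1) = 9 − 7 = 2 completes the 9 down.
(2,2) = 3 − 2 = 1 completes the 3 across.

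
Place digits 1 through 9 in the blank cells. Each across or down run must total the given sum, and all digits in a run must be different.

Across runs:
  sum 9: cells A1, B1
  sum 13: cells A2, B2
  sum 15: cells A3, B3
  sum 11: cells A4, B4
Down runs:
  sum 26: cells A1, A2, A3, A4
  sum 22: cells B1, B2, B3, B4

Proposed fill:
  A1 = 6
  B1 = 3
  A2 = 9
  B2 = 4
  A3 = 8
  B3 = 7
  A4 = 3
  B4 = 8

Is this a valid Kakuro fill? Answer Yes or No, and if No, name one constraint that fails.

Yes

Across: 6+3=9; 9+4=13; 8+7=15; 3+8=11. Down: 6+9+8+3=26; 3+4+7+8=22. No digit repeats within any run.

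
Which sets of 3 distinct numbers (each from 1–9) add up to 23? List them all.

3 distinct digits from 1–9 sum between 6 and 24.
Only one set works: {6,8,9}.

{6,8,9}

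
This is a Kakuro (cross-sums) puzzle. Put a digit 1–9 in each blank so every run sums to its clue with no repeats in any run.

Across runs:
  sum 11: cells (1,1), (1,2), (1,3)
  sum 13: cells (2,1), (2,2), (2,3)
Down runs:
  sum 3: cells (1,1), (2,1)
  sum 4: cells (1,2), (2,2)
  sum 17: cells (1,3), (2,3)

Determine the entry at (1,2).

1

3 in 2 cells must be {1,2}; 4 in 2 cells must be {1,3}; 17 in 2 cells must be {8,9}.
The 11 across and the 17 down share only 8, so (1,3) = 8.
(2,3) = 17 − 8 = 9 completes the 17 down.
Given what's placed, (1,2) must be 1 to fit the 11 across and 4 down.
(2,1) = 1: the only remaining digit allowed by both the 13 across and the 3 down.
(2,2) = 13 − 10 = 3 completes the 13 across.
(1,1) = 11 − 9 = 2 completes the 11 across.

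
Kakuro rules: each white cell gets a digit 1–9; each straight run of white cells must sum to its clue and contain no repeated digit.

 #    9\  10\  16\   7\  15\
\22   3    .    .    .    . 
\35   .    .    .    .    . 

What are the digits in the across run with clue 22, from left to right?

3 1 9 2 7

35 in 5 cells must be {5,6,7,8,9}; 16 in 2 cells must be {7,9}.
R2C1 = 9 − 3 = 6 completes the 9 down.
R2C4 = 5: the only remaining digit allowed by both the 35 across and the 7 down.
R1C4 = 7 − 5 = 2 completes the 7 down.
No cell is forced outright now. R2C2 can only be 7 or 8 or 9 (the digits allowed by both its 35 across and its 10 down). If R2C2 = 7: then R1C2 would have to be in {1,4,5,6,7,8,9} for the 22 across but in {3} for the 10 down — contradiction. If R2C2 = 8: then R1C2 would have to be in {1,4,5,6,7,8,9} for the 22 across but in {2} for the 10 down — contradiction. So R2C2 = 9.
R1C2 = 10 − 9 = 1 completes the 10 down.
Given what's placed, R2C3 must be 7 to fit the 35 across and 16 down.
R2C5 = 35 − 27 = 8 completes the 35 across.
R1C3 = 16 − 7 = 9 completes the 16 down.
R1C5 = 22 − 15 = 7 completes the 22 across.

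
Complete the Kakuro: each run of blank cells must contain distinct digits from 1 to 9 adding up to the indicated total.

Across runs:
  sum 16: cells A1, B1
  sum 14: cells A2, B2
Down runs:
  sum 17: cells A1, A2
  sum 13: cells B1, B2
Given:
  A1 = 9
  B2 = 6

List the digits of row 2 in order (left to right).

8 6

16 in 2 cells must be {7,9}; 17 in 2 cells must be {8,9}.
B1 = 16 − 9 = 7 completes the 16 across.
A2 = 14 − 6 = 8 completes the 14 across.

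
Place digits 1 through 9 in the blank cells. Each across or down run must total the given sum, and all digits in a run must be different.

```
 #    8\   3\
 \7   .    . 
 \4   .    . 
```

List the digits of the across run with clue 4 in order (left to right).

3, 1

4 in 2 cells must be {1,3}; 3 in 2 cells must be {1,2}.
The 4 across and the 3 down share only 1, so R2C2 = 1.
R1C2 = 3 − 1 = 2 completes the 3 down.
R2C1 = 4 − 1 = 3 completes the 4 across.
R1C1 = 7 − 2 = 5 completes the 7 across.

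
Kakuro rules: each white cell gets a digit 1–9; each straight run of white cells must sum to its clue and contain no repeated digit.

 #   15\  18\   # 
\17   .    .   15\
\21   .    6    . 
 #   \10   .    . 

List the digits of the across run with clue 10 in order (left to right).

3 7

17 in 2 cells must be {8,9}.
No cell is forced outright now. R2C1 can only be 7 or 8 (the digits allowed by both its 21 across and its 15 down). If R2C1 = 8: then R1C1 would have to be in {8,9} for the 17 across but in {7} for the 15 down — contradiction. So R2C1 = 7.
R1C1 = 15 − 7 = 8 completes the 15 down.
R1C2 = 17 − 8 = 9 completes the 17 across.
R2C3 = 21 − 13 = 8 completes the 21 across.
R3C2 = 18 − 15 = 3 completes the 18 down.
R3C3 = 10 − 3 = 7 completes the 10 across.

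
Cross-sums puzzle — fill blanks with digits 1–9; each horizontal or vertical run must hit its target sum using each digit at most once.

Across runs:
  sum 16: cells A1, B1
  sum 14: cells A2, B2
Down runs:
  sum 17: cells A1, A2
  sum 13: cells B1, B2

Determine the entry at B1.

7

16 in 2 cells must be {7,9}; 17 in 2 cells must be {8,9}.
The 16 across and the 17 down share only 9, so A1 = 9.
B1 = 16 − 9 = 7 completes the 16 across.
A2 = 17 − 9 = 8 completes the 17 down.
B2 = 14 − 8 = 6 completes the 14 across.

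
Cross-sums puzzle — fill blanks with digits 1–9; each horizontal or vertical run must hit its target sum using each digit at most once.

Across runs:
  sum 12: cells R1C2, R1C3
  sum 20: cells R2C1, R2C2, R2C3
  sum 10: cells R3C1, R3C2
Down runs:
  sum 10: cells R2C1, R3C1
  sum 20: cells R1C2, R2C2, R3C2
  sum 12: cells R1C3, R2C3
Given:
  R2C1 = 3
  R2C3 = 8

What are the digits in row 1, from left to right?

8, 4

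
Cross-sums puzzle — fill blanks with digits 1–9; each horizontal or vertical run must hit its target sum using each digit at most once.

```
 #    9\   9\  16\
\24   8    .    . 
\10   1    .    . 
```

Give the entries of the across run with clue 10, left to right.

24 in 3 cells must be {7,8,9}; 16 in 2 cells must be {7,9}.
Given what's placed, R1C2 must be 7 to fit the 24 across and 9 down.
R1C3 = 24 − 15 = 9 completes the 24 across.
R2C2 = 9 − 7 = 2 completes the 9 down.
R2C3 = 10 − 3 = 7 completes the 10 across.

1 2 7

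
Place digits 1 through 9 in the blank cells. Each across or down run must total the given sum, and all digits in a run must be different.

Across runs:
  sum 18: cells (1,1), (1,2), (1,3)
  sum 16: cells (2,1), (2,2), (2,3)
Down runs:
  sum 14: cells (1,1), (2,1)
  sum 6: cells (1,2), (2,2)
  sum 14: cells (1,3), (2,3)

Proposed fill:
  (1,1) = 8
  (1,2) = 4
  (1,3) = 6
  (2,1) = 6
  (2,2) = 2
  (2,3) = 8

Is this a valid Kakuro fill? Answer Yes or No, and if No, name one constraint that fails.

Across: 8+4+6=18; 6+2+8=16. Down: 8+6=14; 4+2=6; 6+8=14. No digit repeats within any run.

Yes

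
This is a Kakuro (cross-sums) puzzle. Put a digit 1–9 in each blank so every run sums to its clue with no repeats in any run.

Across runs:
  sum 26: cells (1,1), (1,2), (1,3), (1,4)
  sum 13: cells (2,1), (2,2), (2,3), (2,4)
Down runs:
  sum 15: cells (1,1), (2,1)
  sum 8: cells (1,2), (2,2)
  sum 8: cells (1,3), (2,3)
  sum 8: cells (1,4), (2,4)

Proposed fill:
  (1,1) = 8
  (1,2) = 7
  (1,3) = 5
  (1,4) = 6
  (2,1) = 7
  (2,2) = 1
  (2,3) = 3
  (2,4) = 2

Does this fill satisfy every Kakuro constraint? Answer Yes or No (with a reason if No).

Across: 8+7+5+6=26; 7+1+3+2=13. Down: 8+7=15; 7+1=8; 5+3=8; 6+2=8. No digit repeats within any run.

Yes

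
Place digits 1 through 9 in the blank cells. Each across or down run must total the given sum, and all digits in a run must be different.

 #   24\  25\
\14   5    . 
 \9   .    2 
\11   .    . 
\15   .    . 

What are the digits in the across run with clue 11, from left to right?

R1C2 = 14 − 5 = 9 completes the 14 across.
R2C1 = 9 − 2 = 7 completes the 9 across.
No cell is forced outright now. R3C2 can only be 6 or 8 (the digits allowed by both its 11 across and its 25 down). If R3C2 = 6: then R3C1 would have to be in {5} for the 11 across but in {3,4,8,9} for the 24 down — contradiction. So R3C2 = 8.
R3C1 = 11 − 8 = 3 completes the 11 across.
R4C1 = 24 − 15 = 9 completes the 24 down.
R4C2 = 15 − 9 = 6 completes the 15 across.

3 8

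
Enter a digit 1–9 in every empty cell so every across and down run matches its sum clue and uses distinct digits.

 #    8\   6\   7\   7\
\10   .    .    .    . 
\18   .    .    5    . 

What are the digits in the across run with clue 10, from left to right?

1 4 2 3

10 in 4 cells must be {1,2,3,4}.
R1C3 = 7 − 5 = 2 completes the 7 down.
No cell is forced outright now. R1C1 can only be 1 or 3 (the digits allowed by both its 10 across and its 8 down). If R1C1 = 3: then R2C1 would have to be in {1,2,3,4,6,7,8,9} for the 18 across but in {5} for the 8 down — contradiction. So R1C1 = 1.
R1C2 = 4: the only remaining digit allowed by both the 10 across and the 6 down.
R1C4 = 10 − 7 = 3 completes the 10 across.
R2C1 = 8 − 1 = 7 completes the 8 down.
R2C2 = 6 − 4 = 2 completes the 6 down.
R2C4 = 18 − 14 = 4 completes the 18 across.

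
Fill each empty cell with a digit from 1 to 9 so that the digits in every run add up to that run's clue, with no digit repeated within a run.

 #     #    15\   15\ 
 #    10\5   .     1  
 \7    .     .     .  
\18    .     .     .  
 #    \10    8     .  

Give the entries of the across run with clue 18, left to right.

9, 1, 8

7 in 3 cells must be {1,2,4}.
R1C2 = 5 − 1 = 4 completes the 5 across.
R4C3 = 10 − 8 = 2 completes the 10 across.
Given what's placed, R2C3 must be 4 to fit the 7 across and 15 down.
R3C3 = 15 − 7 = 8 completes the 15 down.
R3C2 = 1: the only remaining digit allowed by both the 18 across and the 15 down.
R2C2 = 15 − 13 = 2 completes the 15 down.
R3C1 = 18 − 9 = 9 completes the 18 across.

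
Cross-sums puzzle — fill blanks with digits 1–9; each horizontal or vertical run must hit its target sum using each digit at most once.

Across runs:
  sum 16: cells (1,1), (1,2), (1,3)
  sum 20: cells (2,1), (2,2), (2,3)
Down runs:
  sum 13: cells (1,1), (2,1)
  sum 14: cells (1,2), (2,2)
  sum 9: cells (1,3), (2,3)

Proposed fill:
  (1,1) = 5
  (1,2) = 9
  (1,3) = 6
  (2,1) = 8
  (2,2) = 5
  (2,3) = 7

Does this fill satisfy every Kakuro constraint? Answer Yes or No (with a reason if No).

No — the down run (1,3)–(2,3) sums to 13, not 9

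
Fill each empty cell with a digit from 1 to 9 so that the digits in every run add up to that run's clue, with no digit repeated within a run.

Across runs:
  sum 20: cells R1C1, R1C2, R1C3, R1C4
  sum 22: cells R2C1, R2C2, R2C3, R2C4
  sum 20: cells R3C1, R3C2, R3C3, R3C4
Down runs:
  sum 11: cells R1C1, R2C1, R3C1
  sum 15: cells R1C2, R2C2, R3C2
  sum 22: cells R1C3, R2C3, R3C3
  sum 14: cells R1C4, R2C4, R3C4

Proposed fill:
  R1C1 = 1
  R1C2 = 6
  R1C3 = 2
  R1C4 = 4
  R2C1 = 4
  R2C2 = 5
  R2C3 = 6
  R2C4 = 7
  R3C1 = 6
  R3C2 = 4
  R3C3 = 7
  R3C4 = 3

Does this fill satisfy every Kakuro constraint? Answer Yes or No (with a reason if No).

No — the down run R1C3–R3C3 sums to 15, not 22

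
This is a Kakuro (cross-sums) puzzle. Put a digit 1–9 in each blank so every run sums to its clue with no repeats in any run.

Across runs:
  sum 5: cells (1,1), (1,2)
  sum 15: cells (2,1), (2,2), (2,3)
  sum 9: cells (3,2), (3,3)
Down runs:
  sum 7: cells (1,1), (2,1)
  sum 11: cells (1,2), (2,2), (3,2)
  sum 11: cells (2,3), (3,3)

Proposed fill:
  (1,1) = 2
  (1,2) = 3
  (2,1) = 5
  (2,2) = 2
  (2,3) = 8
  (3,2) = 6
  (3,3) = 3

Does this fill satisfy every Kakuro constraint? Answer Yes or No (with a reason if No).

Across: 2+3=5; 5+2+8=15; 6+3=9. Down: 2+5=7; 3+2+6=11; 8+3=11. No digit repeats within any run.

Yes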